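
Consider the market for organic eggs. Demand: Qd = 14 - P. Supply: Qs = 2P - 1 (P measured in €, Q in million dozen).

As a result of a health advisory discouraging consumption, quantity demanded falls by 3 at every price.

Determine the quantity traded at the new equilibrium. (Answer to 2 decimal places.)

7.00

Initially, 14 - P = 2P - 1, so 15 = 3P and P = 5, Q = 9.
The shock moves the curves to Qd = 11 - P and Qs = 2P - 1.
Clearing the new market: 11 - P = 2P - 1, so P = 4 and Q = 7.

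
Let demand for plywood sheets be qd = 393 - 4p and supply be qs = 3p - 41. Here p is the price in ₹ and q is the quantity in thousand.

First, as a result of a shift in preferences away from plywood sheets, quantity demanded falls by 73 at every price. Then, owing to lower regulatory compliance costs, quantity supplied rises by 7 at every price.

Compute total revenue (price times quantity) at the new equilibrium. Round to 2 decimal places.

5952.98

Original equilibrium: 393 - 4p = 3p - 41 gives 434 = 7p, so p = 62 and q = 145.
After the shift, demand is qd = 320 - 4p and supply is qs = 3p - 34.
Setting them equal: 320 - 4p = 3p - 34 → 354 = 7p, so p = 354/7 ≈ 50.5714 and q = 824/7 ≈ 117.7143.
New expenditure = 50.5714 × 117.7143 = 5952.98.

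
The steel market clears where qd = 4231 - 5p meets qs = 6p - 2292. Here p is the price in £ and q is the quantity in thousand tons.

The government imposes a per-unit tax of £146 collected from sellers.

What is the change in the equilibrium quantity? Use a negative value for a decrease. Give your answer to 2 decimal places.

-398.18

Original equilibrium: 4231 - 5p = 6p - 2292 gives 6523 = 11p, so p = 593 and q = 1266.
Since sellers keep the price net of the tax, the effective supply curve becomes qs = 6p - 3168.
Clearing the new market: 4231 - 5p = 6p - 3168, so p = 7399/11 ≈ 672.6364 and q = 9546/11 ≈ 867.8182.
Δq = 867.8182 − 1266 = -398.18.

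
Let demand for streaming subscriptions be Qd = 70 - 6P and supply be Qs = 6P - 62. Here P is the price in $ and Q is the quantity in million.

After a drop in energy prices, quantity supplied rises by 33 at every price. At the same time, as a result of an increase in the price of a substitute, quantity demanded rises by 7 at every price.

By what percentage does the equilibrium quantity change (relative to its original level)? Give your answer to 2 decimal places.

Initially, 70 - 6P = 6P - 62, so 132 = 12P and P = 11, Q = 4.
The new curves are Qd = 77 - 6P (demand) and Qs = 6P - 29 (supply).
Equate the new curves: 77 - 6P = 6P - 29, giving 106 = 12P, P = 53/6 ≈ 8.8333, Q = 24.
%ΔQ = (24 − 4) / 4 × 100 = +500.00%.

+500.00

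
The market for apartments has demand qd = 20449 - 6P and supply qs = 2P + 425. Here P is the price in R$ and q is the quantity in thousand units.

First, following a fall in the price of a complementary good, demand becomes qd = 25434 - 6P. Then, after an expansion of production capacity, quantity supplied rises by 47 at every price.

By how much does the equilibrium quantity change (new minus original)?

Initially, 20449 - 6P = 2P + 425, so 20024 = 8P and P = 2503, q = 5431.
The new curves are qd = 25434 - 6P (demand) and qs = 2P + 472 (supply).
Equate the new curves: 25434 - 6P = 2P + 472, giving 24962 = 8P, P = 3120.25, q = 6712.5.
Δq = 6712.5 − 5431 = +1281.5.

+1281.5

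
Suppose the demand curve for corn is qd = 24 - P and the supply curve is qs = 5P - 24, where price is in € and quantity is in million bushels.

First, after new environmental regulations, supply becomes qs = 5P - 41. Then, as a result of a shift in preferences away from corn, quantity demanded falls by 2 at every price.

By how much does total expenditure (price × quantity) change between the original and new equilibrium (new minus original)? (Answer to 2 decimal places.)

-7.25

Solve the original market: 24 - P = 5P - 24, hence P = 8 and q = 16.
The shock moves the curves to qd = 22 - P and qs = 5P - 41.
New equilibrium: 22 - P = 5P - 41 ⇒ 63 = 6P ⇒ P = 10.5, q = 11.5.
Expenditure moves from 8×16 = 128 to 10.5×11.5 = 120.75; change = -7.25.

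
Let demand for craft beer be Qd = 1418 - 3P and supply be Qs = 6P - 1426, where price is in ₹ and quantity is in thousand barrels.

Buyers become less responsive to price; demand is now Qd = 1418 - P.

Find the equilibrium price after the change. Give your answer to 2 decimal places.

Initially, 1418 - 3P = 6P - 1426, so 2844 = 9P and P = 316, Q = 470.
After the shift, demand is Qd = 1418 - P and supply is Qs = 6P - 1426.
Setting them equal: 1418 - P = 6P - 1426 → 2844 = 7P, so P = 2844/7 ≈ 406.2857 and Q = 7082/7 ≈ 1011.7143.

406.29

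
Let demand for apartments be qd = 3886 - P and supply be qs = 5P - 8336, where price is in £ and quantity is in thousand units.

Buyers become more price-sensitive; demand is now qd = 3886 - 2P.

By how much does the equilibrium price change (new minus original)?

Solve the original market: 3886 - P = 5P - 8336, hence P = 2037 and q = 1849.
After the shift, demand is qd = 3886 - 2P and supply is qs = 5P - 8336.
Clearing the new market: 3886 - 2P = 5P - 8336, so P = 1746 and q = 394.
ΔP = 1746 − 2037 = -291.

-291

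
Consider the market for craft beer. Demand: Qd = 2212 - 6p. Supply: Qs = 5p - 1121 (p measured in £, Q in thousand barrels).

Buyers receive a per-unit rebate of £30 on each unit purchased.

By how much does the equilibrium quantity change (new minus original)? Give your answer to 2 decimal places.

Before the shock: 2212 - 6p = 5p - 1121 ⇒ 3333 = 11p ⇒ p = 303, Q = 394.
Since buyers' out-of-pocket price is the market price minus the rebate, the effective demand curve becomes Qd = 2392 - 6p.
New equilibrium: 2392 - 6p = 5p - 1121 ⇒ 3513 = 11p ⇒ p = 3513/11 ≈ 319.3636, Q = 5234/11 ≈ 475.8182.
ΔQ = 475.8182 − 394 = +81.82.

+81.82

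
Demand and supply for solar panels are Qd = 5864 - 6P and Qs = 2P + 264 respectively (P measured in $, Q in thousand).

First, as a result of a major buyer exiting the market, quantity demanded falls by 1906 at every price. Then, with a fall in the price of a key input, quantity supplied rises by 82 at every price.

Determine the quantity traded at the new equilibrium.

Solve the original market: 5864 - 6P = 2P + 264, hence P = 700 and Q = 1664.
After the shift, demand is Qd = 3958 - 6P and supply is Qs = 2P + 346.
Clearing the new market: 3958 - 6P = 2P + 346, so P = 451.5 and Q = 1249.

1249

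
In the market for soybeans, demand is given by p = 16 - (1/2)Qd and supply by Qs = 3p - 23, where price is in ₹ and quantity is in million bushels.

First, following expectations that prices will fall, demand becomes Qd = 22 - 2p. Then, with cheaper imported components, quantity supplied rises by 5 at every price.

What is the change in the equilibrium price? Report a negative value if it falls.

Initially, 32 - 2p = 3p - 23, so 55 = 5p and p = 11, Q = 10.
The new curves are Qd = 22 - 2p (demand) and Qs = 3p - 18 (supply).
Clearing the new market: 22 - 2p = 3p - 18, so p = 8 and Q = 6.
Δp = 8 − 11 = -3.

-3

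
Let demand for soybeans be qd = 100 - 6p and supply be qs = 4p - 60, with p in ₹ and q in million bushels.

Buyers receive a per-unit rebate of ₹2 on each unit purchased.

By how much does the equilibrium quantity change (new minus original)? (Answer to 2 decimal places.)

+4.80

Original equilibrium: 100 - 6p = 4p - 60 gives 160 = 10p, so p = 16 and q = 4.
Since buyers' out-of-pocket price is the market price minus the rebate, the effective demand curve becomes qd = 112 - 6p.
Clearing the new market: 112 - 6p = 4p - 60, so p = 17.2 and q = 8.8.
Δq = 8.8 − 4 = +4.80.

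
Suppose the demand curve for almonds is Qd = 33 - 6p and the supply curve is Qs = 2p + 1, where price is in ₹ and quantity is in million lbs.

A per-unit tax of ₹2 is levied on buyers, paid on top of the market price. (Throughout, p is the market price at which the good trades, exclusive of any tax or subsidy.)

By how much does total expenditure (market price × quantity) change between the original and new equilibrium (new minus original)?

Original equilibrium: 33 - 6p = 2p + 1 gives 32 = 8p, so p = 4 and Q = 9.
Since buyers pay the price plus the tax, the effective demand curve becomes Qd = 21 - 6p.
Equate the new curves: 21 - 6p = 2p + 1, giving 20 = 8p, p = 2.5, Q = 6.
Expenditure moves from 4×9 = 36 to 2.5×6 = 15; change = -21.

-21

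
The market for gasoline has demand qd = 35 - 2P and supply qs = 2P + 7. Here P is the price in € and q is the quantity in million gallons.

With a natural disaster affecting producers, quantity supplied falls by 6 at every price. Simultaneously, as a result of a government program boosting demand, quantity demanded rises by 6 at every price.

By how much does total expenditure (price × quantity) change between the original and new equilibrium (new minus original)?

+63

Initially, 35 - 2P = 2P + 7, so 28 = 4P and P = 7, q = 21.
After the shift, demand is qd = 41 - 2P and supply is qs = 2P + 1.
Setting them equal: 41 - 2P = 2P + 1 → 40 = 4P, so P = 10 and q = 21.
Expenditure moves from 7×21 = 147 to 10×21 = 210; change = +63.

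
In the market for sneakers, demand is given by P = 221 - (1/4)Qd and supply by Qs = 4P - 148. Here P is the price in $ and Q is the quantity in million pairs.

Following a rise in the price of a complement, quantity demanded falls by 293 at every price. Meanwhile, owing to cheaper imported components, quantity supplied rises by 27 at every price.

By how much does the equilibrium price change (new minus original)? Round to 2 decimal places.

Original equilibrium: 884 - 4P = 4P - 148 gives 1032 = 8P, so P = 129 and Q = 368.
After the shift, demand is Qd = 591 - 4P and supply is Qs = 4P - 121.
Clearing the new market: 591 - 4P = 4P - 121, so P = 89 and Q = 235.
ΔP = 89 − 129 = -40.00.

-40.00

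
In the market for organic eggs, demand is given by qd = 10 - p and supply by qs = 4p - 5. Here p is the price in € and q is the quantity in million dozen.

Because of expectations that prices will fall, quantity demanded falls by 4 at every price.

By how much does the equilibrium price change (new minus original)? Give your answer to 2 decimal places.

Before the shock: 10 - p = 4p - 5 ⇒ 15 = 5p ⇒ p = 3, q = 7.
With the change applied: demand qd = 6 - p, supply qs = 4p - 5.
Equate the new curves: 6 - p = 4p - 5, giving 11 = 5p, p = 2.2, q = 3.8.
Δp = 2.2 − 3 = -0.80.

-0.80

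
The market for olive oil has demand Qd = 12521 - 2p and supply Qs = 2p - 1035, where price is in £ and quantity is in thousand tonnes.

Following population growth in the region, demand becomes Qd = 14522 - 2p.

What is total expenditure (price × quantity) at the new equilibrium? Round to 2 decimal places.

26227157.38

Initially, 12521 - 2p = 2p - 1035, so 13556 = 4p and p = 3389, Q = 5743.
The new curves are Qd = 14522 - 2p (demand) and Qs = 2p - 1035 (supply).
Equate the new curves: 14522 - 2p = 2p - 1035, giving 15557 = 4p, p = 3889.25, Q = 6743.5.
New expenditure = 3889.25 × 6743.5 = 26227157.38.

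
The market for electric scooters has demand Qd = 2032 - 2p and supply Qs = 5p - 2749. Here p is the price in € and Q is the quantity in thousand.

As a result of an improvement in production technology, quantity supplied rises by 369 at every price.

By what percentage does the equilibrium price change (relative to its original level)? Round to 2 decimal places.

Before the shock: 2032 - 2p = 5p - 2749 ⇒ 4781 = 7p ⇒ p = 683, Q = 666.
The shock moves the curves to Qd = 2032 - 2p and Qs = 5p - 2380.
Setting them equal: 2032 - 2p = 5p - 2380 → 4412 = 7p, so p = 4412/7 ≈ 630.2857 and Q = 5400/7 ≈ 771.4286.
%Δp = (630.2857 − 683) / 683 × 100 = -7.72%.

-7.72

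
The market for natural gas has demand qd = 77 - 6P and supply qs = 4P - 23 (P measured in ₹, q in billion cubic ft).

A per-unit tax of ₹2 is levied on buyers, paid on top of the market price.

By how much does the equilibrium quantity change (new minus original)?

-4.8

Solve the original market: 77 - 6P = 4P - 23, hence P = 10 and q = 17.
Since buyers pay the price plus the tax, the effective demand curve becomes qd = 65 - 6P.
Equate the new curves: 65 - 6P = 4P - 23, giving 88 = 10P, P = 8.8, q = 12.2.
Δq = 12.2 − 17 = -4.8.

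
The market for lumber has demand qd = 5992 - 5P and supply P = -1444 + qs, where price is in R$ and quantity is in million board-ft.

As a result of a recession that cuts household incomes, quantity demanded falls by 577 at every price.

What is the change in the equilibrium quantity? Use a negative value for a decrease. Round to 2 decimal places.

Initially, 5992 - 5P = P + 1444, so 4548 = 6P and P = 758, q = 2202.
The new curves are qd = 5415 - 5P (demand) and qs = P + 1444 (supply).
Clearing the new market: 5415 - 5P = P + 1444, so P = 3971/6 ≈ 661.8333 and q = 12635/6 ≈ 2105.8333.
Δq = 2105.8333 − 2202 = -96.17.

-96.17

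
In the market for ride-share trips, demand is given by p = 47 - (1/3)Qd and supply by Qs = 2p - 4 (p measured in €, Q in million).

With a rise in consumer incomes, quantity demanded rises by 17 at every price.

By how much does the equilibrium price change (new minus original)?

Solve the original market: 141 - 3p = 2p - 4, hence p = 29 and Q = 54.
The new curves are Qd = 158 - 3p (demand) and Qs = 2p - 4 (supply).
Setting them equal: 158 - 3p = 2p - 4 → 162 = 5p, so p = 32.4 and Q = 60.8.
Δp = 32.4 − 29 = +3.4.

+3.4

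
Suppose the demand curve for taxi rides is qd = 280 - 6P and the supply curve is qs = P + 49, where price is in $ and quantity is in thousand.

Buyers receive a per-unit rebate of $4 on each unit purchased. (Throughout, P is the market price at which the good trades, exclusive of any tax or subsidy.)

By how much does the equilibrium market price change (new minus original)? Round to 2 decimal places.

+3.43

Solve the original market: 280 - 6P = P + 49, hence P = 33 and q = 82.
Since buyers' out-of-pocket price is the market price minus the rebate, the effective demand curve becomes qd = 304 - 6P.
New equilibrium: 304 - 6P = P + 49 ⇒ 255 = 7P ⇒ P = 255/7 ≈ 36.4286, q = 598/7 ≈ 85.4286.
ΔP = 36.4286 − 33 = +3.43.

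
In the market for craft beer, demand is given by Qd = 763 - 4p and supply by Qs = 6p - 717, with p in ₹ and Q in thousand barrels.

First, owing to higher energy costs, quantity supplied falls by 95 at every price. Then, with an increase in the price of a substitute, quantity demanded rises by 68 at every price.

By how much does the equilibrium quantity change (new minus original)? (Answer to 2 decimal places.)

+2.80

Initially, 763 - 4p = 6p - 717, so 1480 = 10p and p = 148, Q = 171.
The shock moves the curves to Qd = 831 - 4p and Qs = 6p - 812.
Setting them equal: 831 - 4p = 6p - 812 → 1643 = 10p, so p = 164.3 and Q = 173.8.
ΔQ = 173.8 − 171 = +2.80.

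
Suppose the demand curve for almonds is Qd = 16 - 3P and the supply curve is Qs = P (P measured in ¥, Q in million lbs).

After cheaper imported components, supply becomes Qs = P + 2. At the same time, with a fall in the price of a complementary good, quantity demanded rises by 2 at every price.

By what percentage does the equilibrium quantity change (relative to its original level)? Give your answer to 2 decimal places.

+50.00

Solve the original market: 16 - 3P = P, hence P = 4 and Q = 4.
The new curves are Qd = 18 - 3P (demand) and Qs = P + 2 (supply).
Clearing the new market: 18 - 3P = P + 2, so P = 4 and Q = 6.
%ΔQ = (6 − 4) / 4 × 100 = +50.00%.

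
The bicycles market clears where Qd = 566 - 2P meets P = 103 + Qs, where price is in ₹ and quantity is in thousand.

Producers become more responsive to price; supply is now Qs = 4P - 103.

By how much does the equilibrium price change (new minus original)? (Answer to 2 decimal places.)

-111.50

Before the shock: 566 - 2P = P - 103 ⇒ 669 = 3P ⇒ P = 223, Q = 120.
The shock moves the curves to Qd = 566 - 2P and Qs = 4P - 103.
Equate the new curves: 566 - 2P = 4P - 103, giving 669 = 6P, P = 111.5, Q = 343.
ΔP = 111.5 − 223 = -111.50.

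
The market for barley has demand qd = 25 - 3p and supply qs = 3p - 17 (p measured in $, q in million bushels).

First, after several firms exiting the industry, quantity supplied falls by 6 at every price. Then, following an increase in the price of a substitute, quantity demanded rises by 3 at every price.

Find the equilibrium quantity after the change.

Initially, 25 - 3p = 3p - 17, so 42 = 6p and p = 7, q = 4.
The shock moves the curves to qd = 28 - 3p and qs = 3p - 23.
Setting them equal: 28 - 3p = 3p - 23 → 51 = 6p, so p = 8.5 and q = 2.5.

2.5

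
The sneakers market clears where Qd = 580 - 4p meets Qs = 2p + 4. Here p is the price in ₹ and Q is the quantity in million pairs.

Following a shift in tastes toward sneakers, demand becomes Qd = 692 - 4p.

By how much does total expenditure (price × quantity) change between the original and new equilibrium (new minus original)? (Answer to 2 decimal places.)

+7939.56

Solve the original market: 580 - 4p = 2p + 4, hence p = 96 and Q = 196.
After the shift, demand is Qd = 692 - 4p and supply is Qs = 2p + 4.
Setting them equal: 692 - 4p = 2p + 4 → 688 = 6p, so p = 344/3 ≈ 114.6667 and Q = 700/3 ≈ 233.3333.
Expenditure moves from 96×196 = 18816 to 114.6667×233.3333 = 26755.5556; change = +7939.56.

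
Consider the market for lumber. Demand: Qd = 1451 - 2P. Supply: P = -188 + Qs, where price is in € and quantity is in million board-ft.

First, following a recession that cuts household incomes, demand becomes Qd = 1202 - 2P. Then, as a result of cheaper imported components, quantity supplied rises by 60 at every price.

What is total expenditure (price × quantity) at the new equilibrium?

179988

Initially, 1451 - 2P = P + 188, so 1263 = 3P and P = 421, Q = 609.
After the shift, demand is Qd = 1202 - 2P and supply is Qs = P + 248.
Clearing the new market: 1202 - 2P = P + 248, so P = 318 and Q = 566.
New expenditure = 318 × 566 = 179988.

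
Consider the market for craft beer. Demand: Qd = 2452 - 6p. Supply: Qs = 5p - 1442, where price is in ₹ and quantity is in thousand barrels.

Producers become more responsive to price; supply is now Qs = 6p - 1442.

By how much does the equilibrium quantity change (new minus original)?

+177

Solve the original market: 2452 - 6p = 5p - 1442, hence p = 354 and Q = 328.
After the shift, demand is Qd = 2452 - 6p and supply is Qs = 6p - 1442.
Setting them equal: 2452 - 6p = 6p - 1442 → 3894 = 12p, so p = 324.5 and Q = 505.
ΔQ = 505 − 328 = +177.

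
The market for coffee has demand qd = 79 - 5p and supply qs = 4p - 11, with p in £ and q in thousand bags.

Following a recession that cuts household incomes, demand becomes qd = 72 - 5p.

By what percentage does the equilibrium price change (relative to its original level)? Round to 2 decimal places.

Initially, 79 - 5p = 4p - 11, so 90 = 9p and p = 10, q = 29.
With the change applied: demand qd = 72 - 5p, supply qs = 4p - 11.
Equate the new curves: 72 - 5p = 4p - 11, giving 83 = 9p, p = 83/9 ≈ 9.2222, q = 233/9 ≈ 25.8889.
%Δp = (9.2222 − 10) / 10 × 100 = -7.78%.

-7.78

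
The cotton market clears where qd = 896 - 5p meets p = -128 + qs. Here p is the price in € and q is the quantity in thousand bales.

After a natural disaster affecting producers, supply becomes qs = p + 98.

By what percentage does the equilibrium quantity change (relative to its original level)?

-9.765625

Original equilibrium: 896 - 5p = p + 128 gives 768 = 6p, so p = 128 and q = 256.
After the shift, demand is qd = 896 - 5p and supply is qs = p + 98.
Clearing the new market: 896 - 5p = p + 98, so p = 133 and q = 231.
%Δq = (231 − 256) / 256 × 100 = -9.765625%.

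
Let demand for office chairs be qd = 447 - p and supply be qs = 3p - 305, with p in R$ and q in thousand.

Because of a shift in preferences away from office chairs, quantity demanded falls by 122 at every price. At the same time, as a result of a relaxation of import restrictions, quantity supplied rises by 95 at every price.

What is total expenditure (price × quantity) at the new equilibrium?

Before the shock: 447 - p = 3p - 305 ⇒ 752 = 4p ⇒ p = 188, q = 259.
After the shift, demand is qd = 325 - p and supply is qs = 3p - 210.
Equate the new curves: 325 - p = 3p - 210, giving 535 = 4p, p = 133.75, q = 191.25.
New expenditure = 133.75 × 191.25 = 25579.6875.

25579.6875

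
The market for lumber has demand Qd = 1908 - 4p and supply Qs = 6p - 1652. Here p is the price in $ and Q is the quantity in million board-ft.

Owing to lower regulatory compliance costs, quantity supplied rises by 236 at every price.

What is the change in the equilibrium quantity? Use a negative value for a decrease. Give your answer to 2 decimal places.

+94.40

Before the shock: 1908 - 4p = 6p - 1652 ⇒ 3560 = 10p ⇒ p = 356, Q = 484.
With the change applied: demand Qd = 1908 - 4p, supply Qs = 6p - 1416.
New equilibrium: 1908 - 4p = 6p - 1416 ⇒ 3324 = 10p ⇒ p = 332.4, Q = 578.4.
ΔQ = 578.4 − 484 = +94.40.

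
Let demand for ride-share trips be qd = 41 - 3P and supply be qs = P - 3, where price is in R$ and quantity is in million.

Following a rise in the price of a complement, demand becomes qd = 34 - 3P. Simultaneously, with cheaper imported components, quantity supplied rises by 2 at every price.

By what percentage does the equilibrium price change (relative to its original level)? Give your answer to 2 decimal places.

-20.45

Initially, 41 - 3P = P - 3, so 44 = 4P and P = 11, q = 8.
The shock moves the curves to qd = 34 - 3P and qs = P - 1.
Clearing the new market: 34 - 3P = P - 1, so P = 8.75 and q = 7.75.
%ΔP = (8.75 − 11) / 11 × 100 = -20.45%.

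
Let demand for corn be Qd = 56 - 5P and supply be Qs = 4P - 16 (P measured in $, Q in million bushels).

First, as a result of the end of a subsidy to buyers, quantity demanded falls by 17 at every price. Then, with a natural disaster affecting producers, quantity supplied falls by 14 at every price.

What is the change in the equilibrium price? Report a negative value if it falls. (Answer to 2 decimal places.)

-0.33

Original equilibrium: 56 - 5P = 4P - 16 gives 72 = 9P, so P = 8 and Q = 16.
The new curves are Qd = 39 - 5P (demand) and Qs = 4P - 30 (supply).
Clearing the new market: 39 - 5P = 4P - 30, so P = 23/3 ≈ 7.6667 and Q = 2/3 ≈ 0.6667.
ΔP = 7.6667 − 8 = -0.33.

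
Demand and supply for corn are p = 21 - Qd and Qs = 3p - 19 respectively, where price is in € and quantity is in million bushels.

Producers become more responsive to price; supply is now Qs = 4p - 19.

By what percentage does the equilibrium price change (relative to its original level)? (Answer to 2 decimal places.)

-20.00

Before the shock: 21 - p = 3p - 19 ⇒ 40 = 4p ⇒ p = 10, Q = 11.
With the change applied: demand Qd = 21 - p, supply Qs = 4p - 19.
Setting them equal: 21 - p = 4p - 19 → 40 = 5p, so p = 8 and Q = 13.
%Δp = (8 − 10) / 10 × 100 = -20.00%.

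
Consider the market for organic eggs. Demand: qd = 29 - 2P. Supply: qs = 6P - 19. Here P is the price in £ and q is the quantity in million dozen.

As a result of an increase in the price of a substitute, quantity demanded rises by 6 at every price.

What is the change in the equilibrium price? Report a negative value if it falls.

Before the shock: 29 - 2P = 6P - 19 ⇒ 48 = 8P ⇒ P = 6, q = 17.
The shock moves the curves to qd = 35 - 2P and qs = 6P - 19.
Equate the new curves: 35 - 2P = 6P - 19, giving 54 = 8P, P = 6.75, q = 21.5.
ΔP = 6.75 − 6 = +0.75.

+0.75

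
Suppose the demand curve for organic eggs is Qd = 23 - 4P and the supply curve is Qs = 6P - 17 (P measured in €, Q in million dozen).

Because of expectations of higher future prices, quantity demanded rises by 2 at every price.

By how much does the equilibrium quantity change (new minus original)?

+1.2

Original equilibrium: 23 - 4P = 6P - 17 gives 40 = 10P, so P = 4 and Q = 7.
After the shift, demand is Qd = 25 - 4P and supply is Qs = 6P - 17.
Setting them equal: 25 - 4P = 6P - 17 → 42 = 10P, so P = 4.2 and Q = 8.2.
ΔQ = 8.2 − 7 = +1.2.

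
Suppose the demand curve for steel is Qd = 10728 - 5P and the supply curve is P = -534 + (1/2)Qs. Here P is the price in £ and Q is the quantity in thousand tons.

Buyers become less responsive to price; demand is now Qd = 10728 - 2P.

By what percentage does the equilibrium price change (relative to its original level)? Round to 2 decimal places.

Initially, 10728 - 5P = 2P + 1068, so 9660 = 7P and P = 1380, Q = 3828.
With the change applied: demand Qd = 10728 - 2P, supply Qs = 2P + 1068.
New equilibrium: 10728 - 2P = 2P + 1068 ⇒ 9660 = 4P ⇒ P = 2415, Q = 5898.
%ΔP = (2415 − 1380) / 1380 × 100 = +75.00%.

+75.00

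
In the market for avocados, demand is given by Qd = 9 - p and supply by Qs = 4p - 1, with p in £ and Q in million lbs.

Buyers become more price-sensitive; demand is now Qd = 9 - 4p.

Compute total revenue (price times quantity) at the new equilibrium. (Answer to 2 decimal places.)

5.00

Solve the original market: 9 - p = 4p - 1, hence p = 2 and Q = 7.
The new curves are Qd = 9 - 4p (demand) and Qs = 4p - 1 (supply).
Equate the new curves: 9 - 4p = 4p - 1, giving 10 = 8p, p = 1.25, Q = 4.
New expenditure = 1.25 × 4 = 5.00.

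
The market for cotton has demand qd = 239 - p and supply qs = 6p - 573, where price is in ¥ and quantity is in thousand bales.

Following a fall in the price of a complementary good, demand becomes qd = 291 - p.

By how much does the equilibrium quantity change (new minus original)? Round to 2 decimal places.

Solve the original market: 239 - p = 6p - 573, hence p = 116 and q = 123.
The shock moves the curves to qd = 291 - p and qs = 6p - 573.
Setting them equal: 291 - p = 6p - 573 → 864 = 7p, so p = 864/7 ≈ 123.4286 and q = 1173/7 ≈ 167.5714.
Δq = 167.5714 − 123 = +44.57.

+44.57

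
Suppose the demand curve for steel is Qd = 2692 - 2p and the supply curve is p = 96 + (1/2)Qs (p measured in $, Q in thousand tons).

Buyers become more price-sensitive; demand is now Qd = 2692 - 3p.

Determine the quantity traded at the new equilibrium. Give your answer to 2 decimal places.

Original equilibrium: 2692 - 2p = 2p - 192 gives 2884 = 4p, so p = 721 and Q = 1250.
The new curves are Qd = 2692 - 3p (demand) and Qs = 2p - 192 (supply).
New equilibrium: 2692 - 3p = 2p - 192 ⇒ 2884 = 5p ⇒ p = 576.8, Q = 961.6.

961.60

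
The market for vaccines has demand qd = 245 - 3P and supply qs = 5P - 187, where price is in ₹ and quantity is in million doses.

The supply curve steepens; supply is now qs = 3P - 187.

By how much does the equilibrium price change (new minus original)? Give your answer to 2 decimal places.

+18.00

Before the shock: 245 - 3P = 5P - 187 ⇒ 432 = 8P ⇒ P = 54, q = 83.
With the change applied: demand qd = 245 - 3P, supply qs = 3P - 187.
Clearing the new market: 245 - 3P = 3P - 187, so P = 72 and q = 29.
ΔP = 72 − 54 = +18.00.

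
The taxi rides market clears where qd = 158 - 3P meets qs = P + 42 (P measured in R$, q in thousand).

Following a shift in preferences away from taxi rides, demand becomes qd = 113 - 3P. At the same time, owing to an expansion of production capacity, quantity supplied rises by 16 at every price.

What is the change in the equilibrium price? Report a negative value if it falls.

Original equilibrium: 158 - 3P = P + 42 gives 116 = 4P, so P = 29 and q = 71.
The shock moves the curves to qd = 113 - 3P and qs = P + 58.
Equate the new curves: 113 - 3P = P + 58, giving 55 = 4P, P = 13.75, q = 71.75.
ΔP = 13.75 − 29 = -15.25.

-15.25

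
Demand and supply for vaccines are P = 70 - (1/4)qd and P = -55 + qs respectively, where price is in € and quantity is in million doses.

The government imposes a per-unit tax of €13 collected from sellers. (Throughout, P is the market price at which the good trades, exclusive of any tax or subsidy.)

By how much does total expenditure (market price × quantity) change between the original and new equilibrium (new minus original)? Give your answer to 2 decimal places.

Original equilibrium: 280 - 4P = P + 55 gives 225 = 5P, so P = 45 and q = 100.
Since sellers keep the price net of the tax, the effective supply curve becomes qs = P + 42.
Equate the new curves: 280 - 4P = P + 42, giving 238 = 5P, P = 47.6, q = 89.6.
Expenditure moves from 45×100 = 4500 to 47.6×89.6 = 4264.96; change = -235.04.

-235.04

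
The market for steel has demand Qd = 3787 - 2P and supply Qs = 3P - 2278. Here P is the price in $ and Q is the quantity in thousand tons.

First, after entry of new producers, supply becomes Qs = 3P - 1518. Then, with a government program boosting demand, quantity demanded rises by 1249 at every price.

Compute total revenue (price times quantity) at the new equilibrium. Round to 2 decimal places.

Original equilibrium: 3787 - 2P = 3P - 2278 gives 6065 = 5P, so P = 1213 and Q = 1361.
The new curves are Qd = 5036 - 2P (demand) and Qs = 3P - 1518 (supply).
Setting them equal: 5036 - 2P = 3P - 1518 → 6554 = 5P, so P = 1310.8 and Q = 2414.4.
New expenditure = 1310.8 × 2414.4 = 3164795.52.

3164795.52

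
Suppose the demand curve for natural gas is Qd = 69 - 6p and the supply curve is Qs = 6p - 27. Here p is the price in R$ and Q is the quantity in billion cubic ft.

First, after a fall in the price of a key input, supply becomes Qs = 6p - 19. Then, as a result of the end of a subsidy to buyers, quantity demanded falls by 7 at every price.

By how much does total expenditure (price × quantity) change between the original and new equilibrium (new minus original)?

-22.875

Original equilibrium: 69 - 6p = 6p - 27 gives 96 = 12p, so p = 8 and Q = 21.
With the change applied: demand Qd = 62 - 6p, supply Qs = 6p - 19.
Clearing the new market: 62 - 6p = 6p - 19, so p = 6.75 and Q = 21.5.
Expenditure moves from 8×21 = 168 to 6.75×21.5 = 145.125; change = -22.875.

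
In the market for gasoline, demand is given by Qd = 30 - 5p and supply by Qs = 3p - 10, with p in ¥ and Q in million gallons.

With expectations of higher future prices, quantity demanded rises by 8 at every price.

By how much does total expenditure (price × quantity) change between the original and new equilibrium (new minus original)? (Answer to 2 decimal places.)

+23.00

Solve the original market: 30 - 5p = 3p - 10, hence p = 5 and Q = 5.
The shock moves the curves to Qd = 38 - 5p and Qs = 3p - 10.
Setting them equal: 38 - 5p = 3p - 10 → 48 = 8p, so p = 6 and Q = 8.
Expenditure moves from 5×5 = 25 to 6×8 = 48; change = +23.00.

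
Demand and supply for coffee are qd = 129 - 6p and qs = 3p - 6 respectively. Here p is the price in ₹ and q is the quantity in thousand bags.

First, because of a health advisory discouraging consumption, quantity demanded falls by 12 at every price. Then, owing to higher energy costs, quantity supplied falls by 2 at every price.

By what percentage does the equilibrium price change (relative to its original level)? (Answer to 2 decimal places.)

Initially, 129 - 6p = 3p - 6, so 135 = 9p and p = 15, q = 39.
With the change applied: demand qd = 117 - 6p, supply qs = 3p - 8.
Clearing the new market: 117 - 6p = 3p - 8, so p = 125/9 ≈ 13.8889 and q = 101/3 ≈ 33.6667.
%Δp = (13.8889 − 15) / 15 × 100 = -7.41%.

-7.41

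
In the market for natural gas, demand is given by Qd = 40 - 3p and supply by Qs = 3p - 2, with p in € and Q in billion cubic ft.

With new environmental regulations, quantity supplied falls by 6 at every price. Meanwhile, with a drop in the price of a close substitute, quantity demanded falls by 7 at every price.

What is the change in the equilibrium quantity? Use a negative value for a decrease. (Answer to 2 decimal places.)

-6.50

Original equilibrium: 40 - 3p = 3p - 2 gives 42 = 6p, so p = 7 and Q = 19.
After the shift, demand is Qd = 33 - 3p and supply is Qs = 3p - 8.
New equilibrium: 33 - 3p = 3p - 8 ⇒ 41 = 6p ⇒ p = 41/6 ≈ 6.8333, Q = 12.5.
ΔQ = 12.5 − 19 = -6.50.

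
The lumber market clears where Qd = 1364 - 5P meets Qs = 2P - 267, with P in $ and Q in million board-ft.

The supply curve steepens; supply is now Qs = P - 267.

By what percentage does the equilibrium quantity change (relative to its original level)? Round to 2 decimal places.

-97.57

Original equilibrium: 1364 - 5P = 2P - 267 gives 1631 = 7P, so P = 233 and Q = 199.
After the shift, demand is Qd = 1364 - 5P and supply is Qs = P - 267.
New equilibrium: 1364 - 5P = P - 267 ⇒ 1631 = 6P ⇒ P = 1631/6 ≈ 271.8333, Q = 29/6 ≈ 4.8333.
%ΔQ = (4.8333 − 199) / 199 × 100 = -97.57%.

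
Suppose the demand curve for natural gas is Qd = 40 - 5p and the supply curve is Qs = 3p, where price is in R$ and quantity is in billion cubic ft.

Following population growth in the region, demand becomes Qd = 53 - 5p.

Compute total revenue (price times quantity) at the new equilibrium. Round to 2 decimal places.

131.67

Solve the original market: 40 - 5p = 3p, hence p = 5 and Q = 15.
The new curves are Qd = 53 - 5p (demand) and Qs = 3p (supply).
New equilibrium: 53 - 5p = 3p ⇒ 53 = 8p ⇒ p = 6.625, Q = 19.875.
New expenditure = 6.625 × 19.875 = 131.67.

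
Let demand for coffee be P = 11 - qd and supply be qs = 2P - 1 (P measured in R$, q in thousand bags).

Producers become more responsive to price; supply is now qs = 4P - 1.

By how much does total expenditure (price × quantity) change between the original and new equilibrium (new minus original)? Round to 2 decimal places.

-7.36

Before the shock: 11 - P = 2P - 1 ⇒ 12 = 3P ⇒ P = 4, q = 7.
After the shift, demand is qd = 11 - P and supply is qs = 4P - 1.
Clearing the new market: 11 - P = 4P - 1, so P = 2.4 and q = 8.6.
Expenditure moves from 4×7 = 28 to 2.4×8.6 = 20.64; change = -7.36.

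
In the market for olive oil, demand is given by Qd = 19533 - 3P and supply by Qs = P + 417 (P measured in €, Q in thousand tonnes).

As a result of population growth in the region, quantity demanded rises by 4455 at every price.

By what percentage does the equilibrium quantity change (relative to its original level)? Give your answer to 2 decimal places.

Before the shock: 19533 - 3P = P + 417 ⇒ 19116 = 4P ⇒ P = 4779, Q = 5196.
With the change applied: demand Qd = 23988 - 3P, supply Qs = P + 417.
Clearing the new market: 23988 - 3P = P + 417, so P = 5892.75 and Q = 6309.75.
%ΔQ = (6309.75 − 5196) / 5196 × 100 = +21.43%.

+21.43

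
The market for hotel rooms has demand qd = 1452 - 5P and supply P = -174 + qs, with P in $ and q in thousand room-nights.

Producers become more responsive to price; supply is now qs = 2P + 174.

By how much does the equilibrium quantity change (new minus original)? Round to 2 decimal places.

+152.14

Initially, 1452 - 5P = P + 174, so 1278 = 6P and P = 213, q = 387.
The new curves are qd = 1452 - 5P (demand) and qs = 2P + 174 (supply).
Setting them equal: 1452 - 5P = 2P + 174 → 1278 = 7P, so P = 1278/7 ≈ 182.5714 and q = 3774/7 ≈ 539.1429.
Δq = 539.1429 − 387 = +152.14.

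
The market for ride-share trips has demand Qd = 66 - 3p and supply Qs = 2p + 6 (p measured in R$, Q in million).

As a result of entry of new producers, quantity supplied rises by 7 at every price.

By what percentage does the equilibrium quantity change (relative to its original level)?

+14

Before the shock: 66 - 3p = 2p + 6 ⇒ 60 = 5p ⇒ p = 12, Q = 30.
After the shift, demand is Qd = 66 - 3p and supply is Qs = 2p + 13.
New equilibrium: 66 - 3p = 2p + 13 ⇒ 53 = 5p ⇒ p = 10.6, Q = 34.2.
%ΔQ = (34.2 − 30) / 30 × 100 = +14%.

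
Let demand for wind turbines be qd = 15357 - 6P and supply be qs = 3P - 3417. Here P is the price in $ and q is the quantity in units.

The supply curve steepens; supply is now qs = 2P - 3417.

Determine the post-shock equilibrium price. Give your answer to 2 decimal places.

Before the shock: 15357 - 6P = 3P - 3417 ⇒ 18774 = 9P ⇒ P = 2086, q = 2841.
After the shift, demand is qd = 15357 - 6P and supply is qs = 2P - 3417.
Clearing the new market: 15357 - 6P = 2P - 3417, so P = 2346.75 and q = 1276.5.

2346.75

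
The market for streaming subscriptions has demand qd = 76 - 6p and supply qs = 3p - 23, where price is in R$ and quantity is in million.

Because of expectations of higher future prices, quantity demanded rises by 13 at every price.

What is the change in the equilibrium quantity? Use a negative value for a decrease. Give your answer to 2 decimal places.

+4.33

Solve the original market: 76 - 6p = 3p - 23, hence p = 11 and q = 10.
The shock moves the curves to qd = 89 - 6p and qs = 3p - 23.
Setting them equal: 89 - 6p = 3p - 23 → 112 = 9p, so p = 112/9 ≈ 12.4444 and q = 43/3 ≈ 14.3333.
Δq = 14.3333 − 10 = +4.33.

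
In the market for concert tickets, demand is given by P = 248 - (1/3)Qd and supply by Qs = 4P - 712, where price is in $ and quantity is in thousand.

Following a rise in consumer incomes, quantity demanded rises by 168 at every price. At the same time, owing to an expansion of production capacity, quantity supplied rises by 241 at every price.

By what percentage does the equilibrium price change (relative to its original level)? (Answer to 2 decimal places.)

Before the shock: 744 - 3P = 4P - 712 ⇒ 1456 = 7P ⇒ P = 208, Q = 120.
The new curves are Qd = 912 - 3P (demand) and Qs = 4P - 471 (supply).
Setting them equal: 912 - 3P = 4P - 471 → 1383 = 7P, so P = 1383/7 ≈ 197.5714 and Q = 2235/7 ≈ 319.2857.
%ΔP = (197.5714 − 208) / 208 × 100 = -5.01%.

-5.01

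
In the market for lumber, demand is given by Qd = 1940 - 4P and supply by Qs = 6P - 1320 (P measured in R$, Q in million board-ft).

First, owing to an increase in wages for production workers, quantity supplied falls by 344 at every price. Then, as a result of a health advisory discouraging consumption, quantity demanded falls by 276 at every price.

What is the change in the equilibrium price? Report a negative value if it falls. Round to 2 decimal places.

+6.80

Before the shock: 1940 - 4P = 6P - 1320 ⇒ 3260 = 10P ⇒ P = 326, Q = 636.
After the shift, demand is Qd = 1664 - 4P and supply is Qs = 6P - 1664.
Clearing the new market: 1664 - 4P = 6P - 1664, so P = 332.8 and Q = 332.8.
ΔP = 332.8 − 326 = +6.80.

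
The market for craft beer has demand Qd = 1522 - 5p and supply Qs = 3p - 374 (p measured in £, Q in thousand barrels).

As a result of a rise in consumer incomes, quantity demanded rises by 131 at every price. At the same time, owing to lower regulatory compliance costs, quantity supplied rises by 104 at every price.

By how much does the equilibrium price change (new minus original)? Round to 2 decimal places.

+3.38

Before the shock: 1522 - 5p = 3p - 374 ⇒ 1896 = 8p ⇒ p = 237, Q = 337.
With the change applied: demand Qd = 1653 - 5p, supply Qs = 3p - 270.
Setting them equal: 1653 - 5p = 3p - 270 → 1923 = 8p, so p = 240.375 and Q = 451.125.
Δp = 240.375 − 237 = +3.38.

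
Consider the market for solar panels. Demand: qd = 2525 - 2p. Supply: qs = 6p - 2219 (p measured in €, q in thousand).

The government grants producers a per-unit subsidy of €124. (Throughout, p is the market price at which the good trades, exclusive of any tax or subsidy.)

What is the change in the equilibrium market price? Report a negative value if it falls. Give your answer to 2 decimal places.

Initially, 2525 - 2p = 6p - 2219, so 4744 = 8p and p = 593, q = 1339.
Since sellers receive the price plus the subsidy, the effective supply curve becomes qs = 6p - 1475.
Equate the new curves: 2525 - 2p = 6p - 1475, giving 4000 = 8p, p = 500, q = 1525.
Δp = 500 − 593 = -93.00.

-93.00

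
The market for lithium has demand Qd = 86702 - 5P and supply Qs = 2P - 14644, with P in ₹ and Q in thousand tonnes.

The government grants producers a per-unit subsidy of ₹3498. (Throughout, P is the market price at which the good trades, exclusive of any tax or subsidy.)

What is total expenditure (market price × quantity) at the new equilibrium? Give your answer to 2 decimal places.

Before the shock: 86702 - 5P = 2P - 14644 ⇒ 101346 = 7P ⇒ P = 14478, Q = 14312.
Since sellers receive the price plus the subsidy, the effective supply curve becomes Qs = 2P - 7648.
Clearing the new market: 86702 - 5P = 2P - 7648, so P = 94350/7 ≈ 13478.5714 and Q = 135164/7 ≈ 19309.1429.
New expenditure = 13478.5714 × 19309.1429 = 260259661.22.

260259661.22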